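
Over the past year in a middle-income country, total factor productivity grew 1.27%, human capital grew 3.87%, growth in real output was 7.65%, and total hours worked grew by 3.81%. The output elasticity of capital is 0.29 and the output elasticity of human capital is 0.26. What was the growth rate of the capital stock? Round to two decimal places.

Labor's share = 1 − 0.29 − 0.26 = 0.45.
gY = gA + 0.26×3.87 + 0.45×3.81 + 0.29×g.
0.29×g = 7.65 − 1.27 − 2.7207 = 3.6593.
g = 3.6593 / 0.29 = 12.6183%.

12.62%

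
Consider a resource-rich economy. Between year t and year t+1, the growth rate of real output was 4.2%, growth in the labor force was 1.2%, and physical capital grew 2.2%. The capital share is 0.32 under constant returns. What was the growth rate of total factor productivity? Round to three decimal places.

Labor's share = 1 − 0.32 = 0.68.
Physical capital: 0.32 × 2.2 = 0.704 pp.
The labor force: 0.68 × 1.2 = 0.816 pp.
TFP growth = 4.2 − 1.52 = 2.68%.

Total factor productivity grew 2.680%.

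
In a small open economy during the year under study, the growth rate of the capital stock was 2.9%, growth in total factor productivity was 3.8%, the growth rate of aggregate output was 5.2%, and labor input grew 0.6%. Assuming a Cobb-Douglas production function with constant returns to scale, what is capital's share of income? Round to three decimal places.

gY = gA + α·gK + (1−α)·gL, so gY − gA − gL = α(gK − gL).
5.2 − 3.8 − 0.6 = α × (2.9 − 0.6).
0.8 = 2.3 α, so α = 0.34783.

0.348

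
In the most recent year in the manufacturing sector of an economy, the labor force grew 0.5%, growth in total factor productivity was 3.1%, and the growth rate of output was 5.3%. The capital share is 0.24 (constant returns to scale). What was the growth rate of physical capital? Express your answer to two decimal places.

Labor's share = 1 − 0.24 = 0.76.
gY = gA + 0.76×0.5 + 0.24×g.
0.24×g = 5.3 − 3.1 − 0.38 = 1.82.
g = 1.82 / 0.24 = 7.5833%.

Physical capital growth was 7.58%.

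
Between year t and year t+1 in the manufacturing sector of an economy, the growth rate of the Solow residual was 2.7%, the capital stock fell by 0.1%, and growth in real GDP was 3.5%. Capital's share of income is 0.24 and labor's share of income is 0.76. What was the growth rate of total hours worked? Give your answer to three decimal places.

Labor's share = 1 − 0.24 = 0.76.
gY = gA + 0.24×(-0.1) + 0.76×g.
0.76×g = 3.5 − 2.7 + 0.024 = 0.824.
g = 0.824 / 0.76 = 1.08421%.

1.084%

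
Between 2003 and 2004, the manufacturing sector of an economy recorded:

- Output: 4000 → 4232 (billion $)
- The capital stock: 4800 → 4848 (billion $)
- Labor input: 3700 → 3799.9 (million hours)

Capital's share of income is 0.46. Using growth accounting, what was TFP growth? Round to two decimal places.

Output growth = (4232 − 4000) / 4000 = 5.8%.
The capital stock growth = (4848 − 4800) / 4800 = 1%.
Labor input growth = (3799.9 − 3700) / 3700 = 2.7%.
Labor's share = 1 − 0.46 = 0.54.
The capital stock: 0.46 × 1 = 0.46 pp.
Labor input: 0.54 × 2.7 = 1.458 pp.
TFP growth = 5.8 − 1.918 = 3.882%.

TFP growth was 3.88%.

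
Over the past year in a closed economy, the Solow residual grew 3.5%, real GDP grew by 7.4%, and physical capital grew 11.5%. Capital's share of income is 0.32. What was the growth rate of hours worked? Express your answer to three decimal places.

0.324%

Labor's share = 1 − 0.32 = 0.68.
gY = gA + 0.32×11.5 + 0.68×g.
0.68×g = 7.4 − 3.5 − 3.68 = 0.22.
g = 0.22 / 0.68 = 0.32353%.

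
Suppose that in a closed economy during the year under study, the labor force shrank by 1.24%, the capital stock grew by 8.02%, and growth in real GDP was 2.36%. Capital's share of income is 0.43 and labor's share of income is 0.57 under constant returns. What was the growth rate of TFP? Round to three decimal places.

Labor's share = 1 − 0.43 = 0.57.
The capital stock: 0.43 × 8.02 = 3.4486 pp.
The labor force: 0.57 × (-1.24) = -0.7068 pp.
TFP growth = 2.36 − 2.7418 = -0.3818%.

-0.382%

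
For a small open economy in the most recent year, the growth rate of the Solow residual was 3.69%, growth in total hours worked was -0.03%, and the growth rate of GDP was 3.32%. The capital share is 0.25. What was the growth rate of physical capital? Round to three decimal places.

-1.390%

Labor's share = 1 − 0.25 = 0.75.
gY = gA + 0.75×(-0.03) + 0.25×g.
0.25×g = 3.32 − 3.69 + 0.0225 = -0.3475.
g = -0.3475 / 0.25 = -1.39%.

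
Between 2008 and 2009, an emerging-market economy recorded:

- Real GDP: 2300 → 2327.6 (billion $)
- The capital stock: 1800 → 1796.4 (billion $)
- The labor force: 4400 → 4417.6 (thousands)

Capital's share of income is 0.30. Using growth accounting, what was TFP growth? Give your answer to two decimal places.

0.98%

Real GDP growth = (2327.6 − 2300) / 2300 = 1.2%.
The capital stock growth = (1796.4 − 1800) / 1800 = -0.2%.
The labor force growth = (4417.6 − 4400) / 4400 = 0.4%.
Labor's share = 1 − 0.3 = 0.7.
The capital stock: 0.3 × (-0.2) = -0.06 pp.
The labor force: 0.7 × 0.4 = 0.28 pp.
TFP growth = 1.2 − 0.22 = 0.98%.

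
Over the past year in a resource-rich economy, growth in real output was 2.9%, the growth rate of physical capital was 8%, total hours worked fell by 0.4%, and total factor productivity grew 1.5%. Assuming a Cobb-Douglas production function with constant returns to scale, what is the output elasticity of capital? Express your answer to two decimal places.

The output elasticity of capital is 0.21.

gY = gA + α·gK + (1−α)·gL, so gY − gA − gL = α(gK − gL).
2.9 − 1.5 + 0.4 = α × (8 − (-0.4)).
1.8 = 8.4 α, so α = 0.2143.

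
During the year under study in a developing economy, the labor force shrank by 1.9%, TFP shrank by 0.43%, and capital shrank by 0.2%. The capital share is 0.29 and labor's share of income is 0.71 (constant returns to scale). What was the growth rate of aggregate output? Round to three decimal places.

-1.837%

Labor's share = 1 − 0.29 = 0.71.
Capital: 0.29 × (-0.2) = -0.058 pp.
The labor force: 0.71 × (-1.9) = -1.349 pp.
Output growth = -0.43 + (-1.407) = -1.837%.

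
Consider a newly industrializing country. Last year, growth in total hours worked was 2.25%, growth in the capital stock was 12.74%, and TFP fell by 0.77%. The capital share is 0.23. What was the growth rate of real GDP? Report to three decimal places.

3.893%

Labor's share = 1 − 0.23 = 0.77.
The capital stock: 0.23 × 12.74 = 2.9302 pp.
Total hours worked: 0.77 × 2.25 = 1.7325 pp.
Output growth = -0.77 + 4.6627 = 3.8927%.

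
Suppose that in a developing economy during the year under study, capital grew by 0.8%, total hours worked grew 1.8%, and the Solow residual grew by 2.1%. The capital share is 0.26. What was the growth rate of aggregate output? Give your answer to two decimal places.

Labor's share = 1 − 0.26 = 0.74.
Capital: 0.26 × 0.8 = 0.208 pp.
Total hours worked: 0.74 × 1.8 = 1.332 pp.
Output growth = 2.1 + 1.54 = 3.64%.

3.64%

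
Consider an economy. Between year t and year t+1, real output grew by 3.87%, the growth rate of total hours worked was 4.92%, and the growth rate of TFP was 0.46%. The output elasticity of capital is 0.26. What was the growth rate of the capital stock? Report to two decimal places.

Labor's share = 1 − 0.26 = 0.74.
gY = gA + 0.74×4.92 + 0.26×g.
0.26×g = 3.87 − 0.46 − 3.6408 = -0.2308.
g = -0.2308 / 0.26 = -0.8877%.

-0.89%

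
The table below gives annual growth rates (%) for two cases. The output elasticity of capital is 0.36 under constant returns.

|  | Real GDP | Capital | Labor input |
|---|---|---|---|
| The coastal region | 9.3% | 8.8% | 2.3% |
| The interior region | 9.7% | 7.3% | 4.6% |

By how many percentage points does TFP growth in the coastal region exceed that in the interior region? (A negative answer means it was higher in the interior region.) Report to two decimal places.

0.53 percentage points

Labor's share = 1 − 0.36 = 0.64.
The coastal region: TFP = 9.3 − 3.168 − 1.472 = 4.66%.
The interior region: TFP = 9.7 − 2.628 − 2.944 = 4.128%.
Difference = 4.66 − (4.128) = 0.532 pp.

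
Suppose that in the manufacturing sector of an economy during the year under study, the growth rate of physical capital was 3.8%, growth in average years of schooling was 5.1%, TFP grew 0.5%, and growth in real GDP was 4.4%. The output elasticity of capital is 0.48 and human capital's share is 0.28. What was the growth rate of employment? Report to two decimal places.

Labor's share = 1 − 0.48 − 0.28 = 0.24.
gY = gA + 0.48×3.8 + 0.28×5.1 + 0.24×g.
0.24×g = 4.4 − 0.5 − 3.252 = 0.648.
g = 0.648 / 0.24 = 2.7%.

2.70%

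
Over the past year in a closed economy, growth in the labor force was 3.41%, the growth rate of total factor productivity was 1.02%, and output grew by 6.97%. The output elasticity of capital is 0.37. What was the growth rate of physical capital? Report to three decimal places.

10.275%

Labor's share = 1 − 0.37 = 0.63.
gY = gA + 0.63×3.41 + 0.37×g.
0.37×g = 6.97 − 1.02 − 2.1483 = 3.8017.
g = 3.8017 / 0.37 = 10.27486%.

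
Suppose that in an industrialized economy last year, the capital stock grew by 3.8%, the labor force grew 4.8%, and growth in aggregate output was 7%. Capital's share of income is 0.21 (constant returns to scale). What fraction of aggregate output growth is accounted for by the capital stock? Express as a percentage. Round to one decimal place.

11.4%

The capital stock contributed 0.21 × 3.8 = 0.798 pp.
Share of growth = 0.798 / 7 × 100 = 11.4%.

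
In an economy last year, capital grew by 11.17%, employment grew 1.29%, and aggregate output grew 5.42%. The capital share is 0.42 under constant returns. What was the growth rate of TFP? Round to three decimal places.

-0.020%

Labor's share = 1 − 0.42 = 0.58.
Capital: 0.42 × 11.17 = 4.6914 pp.
Employment: 0.58 × 1.29 = 0.7482 pp.
TFP growth = 5.42 − 5.4396 = -0.0196%.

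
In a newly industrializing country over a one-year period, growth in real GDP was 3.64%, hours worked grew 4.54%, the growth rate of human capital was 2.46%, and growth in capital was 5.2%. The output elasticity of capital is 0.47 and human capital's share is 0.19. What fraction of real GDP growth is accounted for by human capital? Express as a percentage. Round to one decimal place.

12.8%

Human capital contributed 0.19 × 2.46 = 0.4674 pp.
Share of growth = 0.4674 / 3.64 × 100 = 12.841%.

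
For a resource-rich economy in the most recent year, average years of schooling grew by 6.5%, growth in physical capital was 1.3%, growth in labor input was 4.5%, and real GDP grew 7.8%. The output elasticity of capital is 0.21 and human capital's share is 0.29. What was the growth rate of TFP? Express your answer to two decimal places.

Labor's share = 1 − 0.21 − 0.29 = 0.5.
Physical capital: 0.21 × 1.3 = 0.273 pp.
Average years of schooling: 0.29 × 6.5 = 1.885 pp.
Labor input: 0.5 × 4.5 = 2.25 pp.
TFP growth = 7.8 − 4.408 = 3.392%.

TFP grew 3.39%.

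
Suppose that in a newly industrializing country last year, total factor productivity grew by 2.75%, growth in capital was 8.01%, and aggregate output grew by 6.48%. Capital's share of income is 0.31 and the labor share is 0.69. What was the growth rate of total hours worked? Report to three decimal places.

Labor's share = 1 − 0.31 = 0.69.
gY = gA + 0.31×8.01 + 0.69×g.
0.69×g = 6.48 − 2.75 − 2.4831 = 1.2469.
g = 1.2469 / 0.69 = 1.8071%.

Total hours worked grew 1.807%.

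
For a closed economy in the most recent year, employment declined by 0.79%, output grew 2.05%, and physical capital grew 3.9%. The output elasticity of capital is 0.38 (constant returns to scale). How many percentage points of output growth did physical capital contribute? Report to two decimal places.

1.48 pp

Contribution = share × growth = 0.38 × 3.9 = 1.482 pp.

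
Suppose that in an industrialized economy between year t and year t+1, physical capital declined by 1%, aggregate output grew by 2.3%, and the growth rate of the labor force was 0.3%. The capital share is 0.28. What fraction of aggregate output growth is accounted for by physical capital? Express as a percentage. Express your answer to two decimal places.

Physical capital contributed 0.28 × (-1) = -0.28 pp.
Share of growth = -0.28 / 2.3 × 100 = -12.1739%.

Physical capital accounted for -12.17% of growth.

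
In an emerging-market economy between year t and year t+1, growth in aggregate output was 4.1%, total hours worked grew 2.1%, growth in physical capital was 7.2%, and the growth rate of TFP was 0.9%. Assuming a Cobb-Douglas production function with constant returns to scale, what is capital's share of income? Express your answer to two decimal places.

gY = gA + α·gK + (1−α)·gL, so gY − gA − gL = α(gK − gL).
4.1 − 0.9 − 2.1 = α × (7.2 − 2.1).
1.1 = 5.1 α, so α = 0.2157.

α = 0.22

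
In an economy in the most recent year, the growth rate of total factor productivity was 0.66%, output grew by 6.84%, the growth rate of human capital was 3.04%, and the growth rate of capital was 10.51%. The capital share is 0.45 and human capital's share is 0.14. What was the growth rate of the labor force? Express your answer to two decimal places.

Labor's share = 1 − 0.45 − 0.14 = 0.41.
gY = gA + 0.45×10.51 + 0.14×3.04 + 0.41×g.
0.41×g = 6.84 − 0.66 − 5.1551 = 1.0249.
g = 1.0249 / 0.41 = 2.4998%.

2.50%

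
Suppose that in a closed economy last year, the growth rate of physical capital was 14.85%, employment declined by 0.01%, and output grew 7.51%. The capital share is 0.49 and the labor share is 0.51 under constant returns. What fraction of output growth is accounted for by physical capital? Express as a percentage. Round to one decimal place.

96.9%

Physical capital contributed 0.49 × 14.85 = 7.2765 pp.
Share of growth = 7.2765 / 7.51 × 100 = 96.891%.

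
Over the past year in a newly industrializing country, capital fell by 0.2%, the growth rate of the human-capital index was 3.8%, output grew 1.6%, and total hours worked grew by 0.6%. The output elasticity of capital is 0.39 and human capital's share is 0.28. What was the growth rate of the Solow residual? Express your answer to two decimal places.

0.42%

Labor's share = 1 − 0.39 − 0.28 = 0.33.
Capital: 0.39 × (-0.2) = -0.078 pp.
The human-capital index: 0.28 × 3.8 = 1.064 pp.
Total hours worked: 0.33 × 0.6 = 0.198 pp.
TFP growth = 1.6 − 1.184 = 0.416%.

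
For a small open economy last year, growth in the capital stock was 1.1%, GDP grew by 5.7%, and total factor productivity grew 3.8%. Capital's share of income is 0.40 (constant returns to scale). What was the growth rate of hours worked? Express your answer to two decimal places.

Hours worked growth was 2.43%.

Labor's share = 1 − 0.4 = 0.6.
gY = gA + 0.4×1.1 + 0.6×g.
0.6×g = 5.7 − 3.8 − 0.44 = 1.46.
g = 1.46 / 0.6 = 2.4333%.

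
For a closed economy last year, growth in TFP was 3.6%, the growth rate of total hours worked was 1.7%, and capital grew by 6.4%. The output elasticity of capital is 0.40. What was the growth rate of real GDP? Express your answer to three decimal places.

Labor's share = 1 − 0.4 = 0.6.
Capital: 0.4 × 6.4 = 2.56 pp.
Total hours worked: 0.6 × 1.7 = 1.02 pp.
Output growth = 3.6 + 3.58 = 7.18%.

7.180%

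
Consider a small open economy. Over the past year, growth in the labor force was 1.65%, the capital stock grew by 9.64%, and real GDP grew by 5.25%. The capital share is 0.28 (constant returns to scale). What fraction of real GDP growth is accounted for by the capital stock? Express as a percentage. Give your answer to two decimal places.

The capital stock accounted for 51.41% of growth.

The capital stock contributed 0.28 × 9.64 = 2.6992 pp.
Share of growth = 2.6992 / 5.25 × 100 = 51.4133%.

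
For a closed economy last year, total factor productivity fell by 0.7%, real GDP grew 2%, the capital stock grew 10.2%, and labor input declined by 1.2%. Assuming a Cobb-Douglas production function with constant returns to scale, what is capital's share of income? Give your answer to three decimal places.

Capital's share of income is 0.342.

gY = gA + α·gK + (1−α)·gL, so gY − gA − gL = α(gK − gL).
2 + 0.7 + 1.2 = α × (10.2 − (-1.2)).
3.9 = 11.4 α, so α = 0.34211.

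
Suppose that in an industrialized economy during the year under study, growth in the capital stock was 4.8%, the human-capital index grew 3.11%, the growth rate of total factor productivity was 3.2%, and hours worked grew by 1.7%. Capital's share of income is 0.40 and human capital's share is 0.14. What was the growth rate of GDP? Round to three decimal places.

Labor's share = 1 − 0.4 − 0.14 = 0.46.
The capital stock: 0.4 × 4.8 = 1.92 pp.
The human-capital index: 0.14 × 3.11 = 0.4354 pp.
Hours worked: 0.46 × 1.7 = 0.782 pp.
Output growth = 3.2 + 3.1374 = 6.3374%.

GDP growth was 6.337%.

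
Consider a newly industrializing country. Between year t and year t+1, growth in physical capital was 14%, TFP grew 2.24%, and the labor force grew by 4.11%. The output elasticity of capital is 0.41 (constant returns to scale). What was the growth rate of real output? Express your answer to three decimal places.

Labor's share = 1 − 0.41 = 0.59.
Physical capital: 0.41 × 14 = 5.74 pp.
The labor force: 0.59 × 4.11 = 2.4249 pp.
Output growth = 2.24 + 8.1649 = 10.4049%.

10.405%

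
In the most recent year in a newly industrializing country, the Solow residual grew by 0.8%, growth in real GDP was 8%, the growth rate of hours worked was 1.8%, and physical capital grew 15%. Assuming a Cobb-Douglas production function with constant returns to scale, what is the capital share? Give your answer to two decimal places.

gY = gA + α·gK + (1−α)·gL, so gY − gA − gL = α(gK − gL).
8 − 0.8 − 1.8 = α × (15 − 1.8).
5.4 = 13.2 α, so α = 0.4091.

The capital share is 0.41.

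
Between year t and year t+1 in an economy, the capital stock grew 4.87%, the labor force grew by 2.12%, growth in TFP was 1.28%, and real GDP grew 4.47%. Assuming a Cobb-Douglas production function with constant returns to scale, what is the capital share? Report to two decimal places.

gY = gA + α·gK + (1−α)·gL, so gY − gA − gL = α(gK − gL).
4.47 − 1.28 − 2.12 = α × (4.87 − 2.12).
1.07 = 2.75 α, so α = 0.3891.

α = 0.39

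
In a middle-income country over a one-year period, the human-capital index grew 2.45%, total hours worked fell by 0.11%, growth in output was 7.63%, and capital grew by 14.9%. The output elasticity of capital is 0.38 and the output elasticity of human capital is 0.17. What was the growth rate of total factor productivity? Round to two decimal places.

Labor's share = 1 − 0.38 − 0.17 = 0.45.
Capital: 0.38 × 14.9 = 5.662 pp.
The human-capital index: 0.17 × 2.45 = 0.4165 pp.
Total hours worked: 0.45 × (-0.11) = -0.0495 pp.
TFP growth = 7.63 − 6.029 = 1.601%.

1.60%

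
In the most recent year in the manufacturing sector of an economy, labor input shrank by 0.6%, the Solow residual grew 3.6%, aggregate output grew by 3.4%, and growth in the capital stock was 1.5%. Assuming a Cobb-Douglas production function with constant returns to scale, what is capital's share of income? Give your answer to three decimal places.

α = 0.190

gY = gA + α·gK + (1−α)·gL, so gY − gA − gL = α(gK − gL).
3.4 − 3.6 + 0.6 = α × (1.5 − (-0.6)).
0.4 = 2.1 α, so α = 0.19048.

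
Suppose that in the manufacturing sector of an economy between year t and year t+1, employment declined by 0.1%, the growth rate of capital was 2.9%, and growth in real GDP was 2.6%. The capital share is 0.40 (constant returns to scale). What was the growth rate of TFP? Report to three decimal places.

1.500%

Labor's share = 1 − 0.4 = 0.6.
Capital: 0.4 × 2.9 = 1.16 pp.
Employment: 0.6 × (-0.1) = -0.06 pp.
TFP growth = 2.6 − 1.1 = 1.5%.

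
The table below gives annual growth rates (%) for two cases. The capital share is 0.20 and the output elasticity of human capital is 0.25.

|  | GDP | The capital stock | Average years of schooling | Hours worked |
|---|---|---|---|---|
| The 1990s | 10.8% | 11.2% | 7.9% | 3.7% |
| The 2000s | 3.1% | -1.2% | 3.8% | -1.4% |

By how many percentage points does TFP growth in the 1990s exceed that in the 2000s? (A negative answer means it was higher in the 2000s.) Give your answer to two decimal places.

Labor's share = 1 − 0.2 − 0.25 = 0.55.
The 1990s: TFP = 10.8 − 2.24 − 1.975 − 2.035 = 4.55%.
The 2000s: TFP = 3.1 + 0.24 − 0.95 + 0.77 = 3.16%.
Difference = 4.55 − (3.16) = 1.39 pp.

1.39 percentage points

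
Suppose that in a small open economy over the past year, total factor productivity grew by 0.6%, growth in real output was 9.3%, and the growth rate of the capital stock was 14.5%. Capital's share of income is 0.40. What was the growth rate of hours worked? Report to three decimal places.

Labor's share = 1 − 0.4 = 0.6.
gY = gA + 0.4×14.5 + 0.6×g.
0.6×g = 9.3 − 0.6 − 5.8 = 2.9.
g = 2.9 / 0.6 = 4.83333%.

4.833%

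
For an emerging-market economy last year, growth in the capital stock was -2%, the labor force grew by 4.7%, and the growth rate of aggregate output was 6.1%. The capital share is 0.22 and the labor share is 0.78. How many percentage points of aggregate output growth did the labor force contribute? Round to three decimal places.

3.666 percentage points

Labor's share = 1 − 0.22 = 0.78.
Contribution = share × growth = 0.78 × 4.7 = 3.666 pp.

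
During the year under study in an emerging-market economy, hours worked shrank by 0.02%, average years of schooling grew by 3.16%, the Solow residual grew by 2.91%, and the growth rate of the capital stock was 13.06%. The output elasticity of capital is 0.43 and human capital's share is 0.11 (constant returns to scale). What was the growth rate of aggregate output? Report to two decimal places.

Labor's share = 1 − 0.43 − 0.11 = 0.46.
The capital stock: 0.43 × 13.06 = 5.6158 pp.
Average years of schooling: 0.11 × 3.16 = 0.3476 pp.
Hours worked: 0.46 × (-0.02) = -0.0092 pp.
Output growth = 2.91 + 5.9542 = 8.8642%.

Aggregate output grew 8.86%.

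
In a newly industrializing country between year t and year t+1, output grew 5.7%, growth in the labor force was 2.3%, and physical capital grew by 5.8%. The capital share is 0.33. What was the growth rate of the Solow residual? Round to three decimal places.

The Solow residual grew 2.245%.

Labor's share = 1 − 0.33 = 0.67.
Physical capital: 0.33 × 5.8 = 1.914 pp.
The labor force: 0.67 × 2.3 = 1.541 pp.
TFP growth = 5.7 − 3.455 = 2.245%.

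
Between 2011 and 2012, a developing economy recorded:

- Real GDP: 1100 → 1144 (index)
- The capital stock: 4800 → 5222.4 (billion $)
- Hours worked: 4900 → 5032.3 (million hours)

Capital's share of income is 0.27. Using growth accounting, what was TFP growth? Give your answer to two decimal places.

Real GDP growth = (1144 − 1100) / 1100 = 4%.
The capital stock growth = (5222.4 − 4800) / 4800 = 8.8%.
Hours worked growth = (5032.3 − 4900) / 4900 = 2.7%.
Labor's share = 1 − 0.27 = 0.73.
The capital stock: 0.27 × 8.8 = 2.376 pp.
Hours worked: 0.73 × 2.7 = 1.971 pp.
TFP growth = 4 − 4.347 = -0.347%.

-0.35%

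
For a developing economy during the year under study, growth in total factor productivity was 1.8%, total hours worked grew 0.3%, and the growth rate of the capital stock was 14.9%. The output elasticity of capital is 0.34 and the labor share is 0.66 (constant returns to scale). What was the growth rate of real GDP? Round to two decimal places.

Labor's share = 1 − 0.34 = 0.66.
The capital stock: 0.34 × 14.9 = 5.066 pp.
Total hours worked: 0.66 × 0.3 = 0.198 pp.
Output growth = 1.8 + 5.264 = 7.064%.

7.06%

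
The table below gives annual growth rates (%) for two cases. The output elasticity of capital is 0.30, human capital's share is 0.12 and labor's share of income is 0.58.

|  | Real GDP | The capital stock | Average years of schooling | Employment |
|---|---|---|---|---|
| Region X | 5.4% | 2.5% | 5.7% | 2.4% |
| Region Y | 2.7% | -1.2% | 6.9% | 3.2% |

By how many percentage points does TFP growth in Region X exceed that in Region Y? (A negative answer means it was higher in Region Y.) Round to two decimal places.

Labor's share = 1 − 0.3 − 0.12 = 0.58.
Region X: TFP = 5.4 − 0.75 − 0.684 − 1.392 = 2.574%.
Region Y: TFP = 2.7 + 0.36 − 0.828 − 1.856 = 0.376%.
Difference = 2.574 − (0.376) = 2.198 pp.

2.20 percentage points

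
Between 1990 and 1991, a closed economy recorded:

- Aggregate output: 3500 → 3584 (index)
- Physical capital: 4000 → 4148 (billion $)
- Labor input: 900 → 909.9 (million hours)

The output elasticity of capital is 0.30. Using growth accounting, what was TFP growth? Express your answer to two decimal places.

TFP growth was 0.52%.

Aggregate output growth = (3584 − 3500) / 3500 = 2.4%.
Physical capital growth = (4148 − 4000) / 4000 = 3.7%.
Labor input growth = (909.9 − 900) / 900 = 1.1%.
Labor's share = 1 − 0.3 = 0.7.
Physical capital: 0.3 × 3.7 = 1.11 pp.
Labor input: 0.7 × 1.1 = 0.77 pp.
TFP growth = 2.4 − 1.88 = 0.52%.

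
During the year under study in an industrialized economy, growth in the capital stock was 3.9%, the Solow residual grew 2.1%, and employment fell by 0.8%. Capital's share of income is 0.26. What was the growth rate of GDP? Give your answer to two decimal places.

Labor's share = 1 − 0.26 = 0.74.
The capital stock: 0.26 × 3.9 = 1.014 pp.
Employment: 0.74 × (-0.8) = -0.592 pp.
Output growth = 2.1 + 0.422 = 2.522%.

2.52%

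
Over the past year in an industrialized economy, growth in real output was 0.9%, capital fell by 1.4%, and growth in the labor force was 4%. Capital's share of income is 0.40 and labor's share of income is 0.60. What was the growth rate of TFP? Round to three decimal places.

Labor's share = 1 − 0.4 = 0.6.
Capital: 0.4 × (-1.4) = -0.56 pp.
The labor force: 0.6 × 4 = 2.4 pp.
TFP growth = 0.9 − 1.84 = -0.94%.

-0.940%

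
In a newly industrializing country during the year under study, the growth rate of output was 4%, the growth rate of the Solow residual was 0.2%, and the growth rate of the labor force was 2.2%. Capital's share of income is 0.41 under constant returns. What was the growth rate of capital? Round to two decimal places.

Labor's share = 1 − 0.41 = 0.59.
gY = gA + 0.59×2.2 + 0.41×g.
0.41×g = 4 − 0.2 − 1.298 = 2.502.
g = 2.502 / 0.41 = 6.1024%.

6.10%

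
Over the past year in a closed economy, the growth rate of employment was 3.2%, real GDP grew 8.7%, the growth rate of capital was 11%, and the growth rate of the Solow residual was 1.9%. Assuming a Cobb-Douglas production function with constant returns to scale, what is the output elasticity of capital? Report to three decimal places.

gY = gA + α·gK + (1−α)·gL, so gY − gA − gL = α(gK − gL).
8.7 − 1.9 − 3.2 = α × (11 − 3.2).
3.6 = 7.8 α, so α = 0.46154.

0.462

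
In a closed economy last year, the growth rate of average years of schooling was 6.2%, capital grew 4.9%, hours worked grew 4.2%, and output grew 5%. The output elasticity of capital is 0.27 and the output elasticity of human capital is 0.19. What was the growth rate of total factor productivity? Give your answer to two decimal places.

Labor's share = 1 − 0.27 − 0.19 = 0.54.
Capital: 0.27 × 4.9 = 1.323 pp.
Average years of schooling: 0.19 × 6.2 = 1.178 pp.
Hours worked: 0.54 × 4.2 = 2.268 pp.
TFP growth = 5 − 4.769 = 0.231%.

Total factor productivity growth was 0.23%.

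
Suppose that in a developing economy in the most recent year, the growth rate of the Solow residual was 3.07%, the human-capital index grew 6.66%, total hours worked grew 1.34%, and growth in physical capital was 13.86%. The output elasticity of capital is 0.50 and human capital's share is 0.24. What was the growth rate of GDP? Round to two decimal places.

Labor's share = 1 − 0.5 − 0.24 = 0.26.
Physical capital: 0.5 × 13.86 = 6.93 pp.
The human-capital index: 0.24 × 6.66 = 1.5984 pp.
Total hours worked: 0.26 × 1.34 = 0.3484 pp.
Output growth = 3.07 + 8.8768 = 11.9468%.

GDP growth was 11.95%.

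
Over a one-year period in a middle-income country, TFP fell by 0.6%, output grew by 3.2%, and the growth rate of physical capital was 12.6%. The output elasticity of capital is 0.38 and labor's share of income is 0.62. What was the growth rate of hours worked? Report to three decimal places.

Labor's share = 1 − 0.38 = 0.62.
gY = gA + 0.38×12.6 + 0.62×g.
0.62×g = 3.2 + 0.6 − 4.788 = -0.988.
g = -0.988 / 0.62 = -1.59355%.

-1.594%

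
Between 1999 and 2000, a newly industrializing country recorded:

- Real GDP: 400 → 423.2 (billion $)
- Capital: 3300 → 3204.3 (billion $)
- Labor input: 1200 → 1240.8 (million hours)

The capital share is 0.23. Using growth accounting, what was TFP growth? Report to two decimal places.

3.85%

Real GDP growth = (423.2 − 400) / 400 = 5.8%.
Capital growth = (3204.3 − 3300) / 3300 = -2.9%.
Labor input growth = (1240.8 − 1200) / 1200 = 3.4%.
Labor's share = 1 − 0.23 = 0.77.
Capital: 0.23 × (-2.9) = -0.667 pp.
Labor input: 0.77 × 3.4 = 2.618 pp.
TFP growth = 5.8 − 1.951 = 3.849%.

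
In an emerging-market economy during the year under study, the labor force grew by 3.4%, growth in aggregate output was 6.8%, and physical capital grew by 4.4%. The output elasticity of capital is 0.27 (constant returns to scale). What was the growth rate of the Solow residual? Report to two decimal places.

Labor's share = 1 − 0.27 = 0.73.
Physical capital: 0.27 × 4.4 = 1.188 pp.
The labor force: 0.73 × 3.4 = 2.482 pp.
TFP growth = 6.8 − 3.67 = 3.13%.

The Solow residual grew 3.13%.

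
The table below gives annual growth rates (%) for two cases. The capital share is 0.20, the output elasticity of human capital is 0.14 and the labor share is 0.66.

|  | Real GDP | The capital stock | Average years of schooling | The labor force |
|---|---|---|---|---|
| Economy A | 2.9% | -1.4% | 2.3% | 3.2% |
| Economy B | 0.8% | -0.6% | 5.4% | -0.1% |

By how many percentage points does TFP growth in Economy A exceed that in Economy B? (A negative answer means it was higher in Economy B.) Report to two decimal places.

0.52 percentage points

Labor's share = 1 − 0.2 − 0.14 = 0.66.
Economy A: TFP = 2.9 + 0.28 − 0.322 − 2.112 = 0.746%.
Economy B: TFP = 0.8 + 0.12 − 0.756 + 0.066 = 0.23%.
Difference = 0.746 − (0.23) = 0.516 pp.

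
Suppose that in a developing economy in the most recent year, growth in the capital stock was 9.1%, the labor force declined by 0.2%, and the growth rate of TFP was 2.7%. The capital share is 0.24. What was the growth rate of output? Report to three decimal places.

Labor's share = 1 − 0.24 = 0.76.
The capital stock: 0.24 × 9.1 = 2.184 pp.
The labor force: 0.76 × (-0.2) = -0.152 pp.
Output growth = 2.7 + 2.032 = 4.732%.

Output growth was 4.732%.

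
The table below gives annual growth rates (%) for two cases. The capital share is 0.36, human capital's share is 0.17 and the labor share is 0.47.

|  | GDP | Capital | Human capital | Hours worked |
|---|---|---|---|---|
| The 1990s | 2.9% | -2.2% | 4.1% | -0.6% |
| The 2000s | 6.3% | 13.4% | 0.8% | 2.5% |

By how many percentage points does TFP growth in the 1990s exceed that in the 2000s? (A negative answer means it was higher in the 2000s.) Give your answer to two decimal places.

Labor's share = 1 − 0.36 − 0.17 = 0.47.
The 1990s: TFP = 2.9 + 0.792 − 0.697 + 0.282 = 3.277%.
The 2000s: TFP = 6.3 − 4.824 − 0.136 − 1.175 = 0.165%.
Difference = 3.277 − (0.165) = 3.112 pp.

3.11 percentage points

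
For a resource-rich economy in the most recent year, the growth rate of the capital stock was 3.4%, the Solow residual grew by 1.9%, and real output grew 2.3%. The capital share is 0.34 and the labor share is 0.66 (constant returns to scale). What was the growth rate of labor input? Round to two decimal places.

-1.15%

Labor's share = 1 − 0.34 = 0.66.
gY = gA + 0.34×3.4 + 0.66×g.
0.66×g = 2.3 − 1.9 − 1.156 = -0.756.
g = -0.756 / 0.66 = -1.1455%.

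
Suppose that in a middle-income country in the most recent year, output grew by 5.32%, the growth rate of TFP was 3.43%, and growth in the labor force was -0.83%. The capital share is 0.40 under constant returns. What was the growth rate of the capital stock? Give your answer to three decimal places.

Labor's share = 1 − 0.4 = 0.6.
gY = gA + 0.6×(-0.83) + 0.4×g.
0.4×g = 5.32 − 3.43 + 0.498 = 2.388.
g = 2.388 / 0.4 = 5.97%.

5.970%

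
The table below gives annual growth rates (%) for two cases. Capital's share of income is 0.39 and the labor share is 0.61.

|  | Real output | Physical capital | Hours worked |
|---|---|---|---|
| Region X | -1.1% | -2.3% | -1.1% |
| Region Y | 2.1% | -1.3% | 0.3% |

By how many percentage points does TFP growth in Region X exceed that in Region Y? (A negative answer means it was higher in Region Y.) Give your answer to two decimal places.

Labor's share = 1 − 0.39 = 0.61.
Region X: TFP = -1.1 + 0.897 + 0.671 = 0.468%.
Region Y: TFP = 2.1 + 0.507 − 0.183 = 2.424%.
Difference = 0.468 − (2.424) = -1.956 pp.

-1.96 percentage points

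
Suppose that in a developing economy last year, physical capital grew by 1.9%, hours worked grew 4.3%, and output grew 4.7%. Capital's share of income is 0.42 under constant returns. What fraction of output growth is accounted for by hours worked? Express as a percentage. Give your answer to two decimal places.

Hours worked accounted for 53.06% of growth.

Labor's share = 1 − 0.42 = 0.58.
Hours worked contributed 0.58 × 4.3 = 2.494 pp.
Share of growth = 2.494 / 4.7 × 100 = 53.0638%.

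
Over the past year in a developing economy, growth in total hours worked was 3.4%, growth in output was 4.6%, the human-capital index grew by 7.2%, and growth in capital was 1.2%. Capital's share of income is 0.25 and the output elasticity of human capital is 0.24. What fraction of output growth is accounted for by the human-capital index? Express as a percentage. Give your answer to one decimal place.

The human-capital index contributed 0.24 × 7.2 = 1.728 pp.
Share of growth = 1.728 / 4.6 × 100 = 37.565%.

37.6%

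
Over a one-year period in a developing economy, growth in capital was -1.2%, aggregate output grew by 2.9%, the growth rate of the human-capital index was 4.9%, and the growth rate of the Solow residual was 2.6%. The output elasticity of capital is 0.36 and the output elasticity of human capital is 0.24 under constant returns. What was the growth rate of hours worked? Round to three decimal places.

Labor's share = 1 − 0.36 − 0.24 = 0.4.
gY = gA + 0.36×(-1.2) + 0.24×4.9 + 0.4×g.
0.4×g = 2.9 − 2.6 − 0.744 = -0.444.
g = -0.444 / 0.4 = -1.11%.

-1.110%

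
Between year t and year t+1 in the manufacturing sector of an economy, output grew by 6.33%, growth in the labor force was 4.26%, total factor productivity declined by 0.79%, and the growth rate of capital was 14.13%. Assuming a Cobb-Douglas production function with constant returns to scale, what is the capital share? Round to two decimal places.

The capital share is 0.29.

gY = gA + α·gK + (1−α)·gL, so gY − gA − gL = α(gK − gL).
6.33 + 0.79 − 4.26 = α × (14.13 − 4.26).
2.86 = 9.87 α, so α = 0.2898.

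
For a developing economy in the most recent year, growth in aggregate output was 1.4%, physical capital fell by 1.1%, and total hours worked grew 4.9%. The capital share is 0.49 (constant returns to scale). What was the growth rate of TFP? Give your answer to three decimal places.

-0.560%

Labor's share = 1 − 0.49 = 0.51.
Physical capital: 0.49 × (-1.1) = -0.539 pp.
Total hours worked: 0.51 × 4.9 = 2.499 pp.
TFP growth = 1.4 − 1.96 = -0.56%.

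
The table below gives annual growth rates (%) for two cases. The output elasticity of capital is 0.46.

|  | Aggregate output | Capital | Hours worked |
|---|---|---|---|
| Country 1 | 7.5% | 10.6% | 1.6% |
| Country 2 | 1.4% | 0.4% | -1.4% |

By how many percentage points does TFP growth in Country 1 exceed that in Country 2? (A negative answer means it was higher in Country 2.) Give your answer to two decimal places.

Labor's share = 1 − 0.46 = 0.54.
Country 1: TFP = 7.5 − 4.876 − 0.864 = 1.76%.
Country 2: TFP = 1.4 − 0.184 + 0.756 = 1.972%.
Difference = 1.76 − (1.972) = -0.212 pp.

-0.21 percentage points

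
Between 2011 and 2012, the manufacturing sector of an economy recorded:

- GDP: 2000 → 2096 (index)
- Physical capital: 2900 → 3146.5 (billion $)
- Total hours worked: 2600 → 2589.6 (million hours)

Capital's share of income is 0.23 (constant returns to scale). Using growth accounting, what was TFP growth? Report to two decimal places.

TFP growth was 3.15%.

GDP growth = (2096 − 2000) / 2000 = 4.8%.
Physical capital growth = (3146.5 − 2900) / 2900 = 8.5%.
Total hours worked growth = (2589.6 − 2600) / 2600 = -0.4%.
Labor's share = 1 − 0.23 = 0.77.
Physical capital: 0.23 × 8.5 = 1.955 pp.
Total hours worked: 0.77 × (-0.4) = -0.308 pp.
TFP growth = 4.8 − 1.647 = 3.153%.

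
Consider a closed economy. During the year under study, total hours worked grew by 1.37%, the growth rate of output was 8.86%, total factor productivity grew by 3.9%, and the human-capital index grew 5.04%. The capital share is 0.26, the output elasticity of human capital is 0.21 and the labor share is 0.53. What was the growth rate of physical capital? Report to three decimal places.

Physical capital grew 12.213%.

Labor's share = 1 − 0.26 − 0.21 = 0.53.
gY = gA + 0.21×5.04 + 0.53×1.37 + 0.26×g.
0.26×g = 8.86 − 3.9 − 1.7845 = 3.1755.
g = 3.1755 / 0.26 = 12.21346%.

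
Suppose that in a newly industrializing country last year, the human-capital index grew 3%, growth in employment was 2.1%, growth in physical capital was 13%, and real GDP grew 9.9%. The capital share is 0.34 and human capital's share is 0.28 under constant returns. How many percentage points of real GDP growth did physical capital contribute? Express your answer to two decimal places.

4.42

Contribution = share × growth = 0.34 × 13 = 4.42 pp.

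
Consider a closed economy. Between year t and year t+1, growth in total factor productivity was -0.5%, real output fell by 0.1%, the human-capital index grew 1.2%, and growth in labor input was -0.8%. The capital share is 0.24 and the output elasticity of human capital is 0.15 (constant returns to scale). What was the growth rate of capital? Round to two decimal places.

Capital grew 2.95%.

Labor's share = 1 − 0.24 − 0.15 = 0.61.
gY = gA + 0.15×1.2 + 0.61×(-0.8) + 0.24×g.
0.24×g = -0.1 + 0.5 + 0.308 = 0.708.
g = 0.708 / 0.24 = 2.95%.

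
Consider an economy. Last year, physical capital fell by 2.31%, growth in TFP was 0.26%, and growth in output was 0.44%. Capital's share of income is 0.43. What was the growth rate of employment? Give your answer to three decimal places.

2.058%

Labor's share = 1 − 0.43 = 0.57.
gY = gA + 0.43×(-2.31) + 0.57×g.
0.57×g = 0.44 − 0.26 + 0.9933 = 1.1733.
g = 1.1733 / 0.57 = 2.05842%.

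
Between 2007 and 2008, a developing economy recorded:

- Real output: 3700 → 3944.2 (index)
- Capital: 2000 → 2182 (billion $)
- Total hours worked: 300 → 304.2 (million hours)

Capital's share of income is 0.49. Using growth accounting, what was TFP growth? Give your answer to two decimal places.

Real output growth = (3944.2 − 3700) / 3700 = 6.6%.
Capital growth = (2182 − 2000) / 2000 = 9.1%.
Total hours worked growth = (304.2 − 300) / 300 = 1.4%.
Labor's share = 1 − 0.49 = 0.51.
Capital: 0.49 × 9.1 = 4.459 pp.
Total hours worked: 0.51 × 1.4 = 0.714 pp.
TFP growth = 6.6 − 5.173 = 1.427%.

TFP grew 1.43%.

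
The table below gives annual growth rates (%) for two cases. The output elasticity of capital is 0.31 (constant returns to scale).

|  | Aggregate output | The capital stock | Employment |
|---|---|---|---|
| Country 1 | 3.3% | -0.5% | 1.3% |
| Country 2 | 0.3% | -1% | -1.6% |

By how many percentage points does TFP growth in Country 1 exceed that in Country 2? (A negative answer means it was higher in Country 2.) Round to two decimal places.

0.84 percentage points

Labor's share = 1 − 0.31 = 0.69.
Country 1: TFP = 3.3 + 0.155 − 0.897 = 2.558%.
Country 2: TFP = 0.3 + 0.31 + 1.104 = 1.714%.
Difference = 2.558 − (1.714) = 0.844 pp.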